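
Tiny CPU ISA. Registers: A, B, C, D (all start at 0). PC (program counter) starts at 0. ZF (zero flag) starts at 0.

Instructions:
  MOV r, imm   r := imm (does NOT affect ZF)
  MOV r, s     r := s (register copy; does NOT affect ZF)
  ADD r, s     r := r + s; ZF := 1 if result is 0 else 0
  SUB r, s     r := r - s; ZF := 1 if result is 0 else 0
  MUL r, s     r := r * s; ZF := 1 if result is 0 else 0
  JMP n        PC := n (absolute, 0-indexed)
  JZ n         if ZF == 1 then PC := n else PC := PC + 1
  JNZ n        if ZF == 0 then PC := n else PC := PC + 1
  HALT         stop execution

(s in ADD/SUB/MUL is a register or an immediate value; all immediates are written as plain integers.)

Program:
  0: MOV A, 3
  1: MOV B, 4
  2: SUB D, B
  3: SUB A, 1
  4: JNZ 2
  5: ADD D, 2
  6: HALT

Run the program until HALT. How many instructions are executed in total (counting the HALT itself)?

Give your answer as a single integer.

Answer: 13

Derivation:
Step 1: PC=0 exec 'MOV A, 3'. After: A=3 B=0 C=0 D=0 ZF=0 PC=1
Step 2: PC=1 exec 'MOV B, 4'. After: A=3 B=4 C=0 D=0 ZF=0 PC=2
Step 3: PC=2 exec 'SUB D, B'. After: A=3 B=4 C=0 D=-4 ZF=0 PC=3
Step 4: PC=3 exec 'SUB A, 1'. After: A=2 B=4 C=0 D=-4 ZF=0 PC=4
Step 5: PC=4 exec 'JNZ 2'. After: A=2 B=4 C=0 D=-4 ZF=0 PC=2
Step 6: PC=2 exec 'SUB D, B'. After: A=2 B=4 C=0 D=-8 ZF=0 PC=3
Step 7: PC=3 exec 'SUB A, 1'. After: A=1 B=4 C=0 D=-8 ZF=0 PC=4
Step 8: PC=4 exec 'JNZ 2'. After: A=1 B=4 C=0 D=-8 ZF=0 PC=2
Step 9: PC=2 exec 'SUB D, B'. After: A=1 B=4 C=0 D=-12 ZF=0 PC=3
Step 10: PC=3 exec 'SUB A, 1'. After: A=0 B=4 C=0 D=-12 ZF=1 PC=4
Step 11: PC=4 exec 'JNZ 2'. After: A=0 B=4 C=0 D=-12 ZF=1 PC=5
Step 12: PC=5 exec 'ADD D, 2'. After: A=0 B=4 C=0 D=-10 ZF=0 PC=6
Step 13: PC=6 exec 'HALT'. After: A=0 B=4 C=0 D=-10 ZF=0 PC=6 HALTED
Total instructions executed: 13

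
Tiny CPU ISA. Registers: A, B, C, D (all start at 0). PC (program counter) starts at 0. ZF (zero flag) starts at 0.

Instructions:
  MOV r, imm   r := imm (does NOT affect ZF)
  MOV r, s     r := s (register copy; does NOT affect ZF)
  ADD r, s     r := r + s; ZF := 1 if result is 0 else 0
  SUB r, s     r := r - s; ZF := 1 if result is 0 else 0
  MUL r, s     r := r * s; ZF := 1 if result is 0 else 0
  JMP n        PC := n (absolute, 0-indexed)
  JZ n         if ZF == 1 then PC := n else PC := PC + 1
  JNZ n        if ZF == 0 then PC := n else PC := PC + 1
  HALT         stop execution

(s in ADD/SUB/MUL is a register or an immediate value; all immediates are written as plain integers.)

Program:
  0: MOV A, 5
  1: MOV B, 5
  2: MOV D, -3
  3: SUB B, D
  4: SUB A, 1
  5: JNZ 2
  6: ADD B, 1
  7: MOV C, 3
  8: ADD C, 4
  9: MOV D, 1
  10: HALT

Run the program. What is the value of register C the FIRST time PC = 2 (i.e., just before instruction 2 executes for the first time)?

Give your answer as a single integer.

Step 1: PC=0 exec 'MOV A, 5'. After: A=5 B=0 C=0 D=0 ZF=0 PC=1
Step 2: PC=1 exec 'MOV B, 5'. After: A=5 B=5 C=0 D=0 ZF=0 PC=2
First time PC=2: C=0

0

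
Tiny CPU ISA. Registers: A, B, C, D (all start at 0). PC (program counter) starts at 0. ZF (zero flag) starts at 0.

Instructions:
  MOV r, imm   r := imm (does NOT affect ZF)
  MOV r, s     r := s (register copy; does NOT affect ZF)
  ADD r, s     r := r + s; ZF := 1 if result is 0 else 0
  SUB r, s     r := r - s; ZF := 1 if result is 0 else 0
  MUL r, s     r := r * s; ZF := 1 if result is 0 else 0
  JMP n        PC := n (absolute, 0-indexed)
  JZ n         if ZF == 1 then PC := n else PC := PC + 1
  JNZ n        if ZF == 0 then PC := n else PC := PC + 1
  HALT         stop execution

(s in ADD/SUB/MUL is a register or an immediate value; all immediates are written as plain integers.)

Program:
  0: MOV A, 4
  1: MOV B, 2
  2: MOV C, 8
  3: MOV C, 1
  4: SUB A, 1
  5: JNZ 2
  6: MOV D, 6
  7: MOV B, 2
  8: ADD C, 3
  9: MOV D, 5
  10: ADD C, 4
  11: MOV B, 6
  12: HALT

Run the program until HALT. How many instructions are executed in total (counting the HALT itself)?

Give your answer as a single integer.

Answer: 25

Derivation:
Step 1: PC=0 exec 'MOV A, 4'. After: A=4 B=0 C=0 D=0 ZF=0 PC=1
Step 2: PC=1 exec 'MOV B, 2'. After: A=4 B=2 C=0 D=0 ZF=0 PC=2
Step 3: PC=2 exec 'MOV C, 8'. After: A=4 B=2 C=8 D=0 ZF=0 PC=3
Step 4: PC=3 exec 'MOV C, 1'. After: A=4 B=2 C=1 D=0 ZF=0 PC=4
Step 5: PC=4 exec 'SUB A, 1'. After: A=3 B=2 C=1 D=0 ZF=0 PC=5
Step 6: PC=5 exec 'JNZ 2'. After: A=3 B=2 C=1 D=0 ZF=0 PC=2
Step 7: PC=2 exec 'MOV C, 8'. After: A=3 B=2 C=8 D=0 ZF=0 PC=3
Step 8: PC=3 exec 'MOV C, 1'. After: A=3 B=2 C=1 D=0 ZF=0 PC=4
Step 9: PC=4 exec 'SUB A, 1'. After: A=2 B=2 C=1 D=0 ZF=0 PC=5
Step 10: PC=5 exec 'JNZ 2'. After: A=2 B=2 C=1 D=0 ZF=0 PC=2
Step 11: PC=2 exec 'MOV C, 8'. After: A=2 B=2 C=8 D=0 ZF=0 PC=3
Step 12: PC=3 exec 'MOV C, 1'. After: A=2 B=2 C=1 D=0 ZF=0 PC=4
Step 13: PC=4 exec 'SUB A, 1'. After: A=1 B=2 C=1 D=0 ZF=0 PC=5
Step 14: PC=5 exec 'JNZ 2'. After: A=1 B=2 C=1 D=0 ZF=0 PC=2
Step 15: PC=2 exec 'MOV C, 8'. After: A=1 B=2 C=8 D=0 ZF=0 PC=3
Step 16: PC=3 exec 'MOV C, 1'. After: A=1 B=2 C=1 D=0 ZF=0 PC=4
Step 17: PC=4 exec 'SUB A, 1'. After: A=0 B=2 C=1 D=0 ZF=1 PC=5
Step 18: PC=5 exec 'JNZ 2'. After: A=0 B=2 C=1 D=0 ZF=1 PC=6
Step 19: PC=6 exec 'MOV D, 6'. After: A=0 B=2 C=1 D=6 ZF=1 PC=7
Step 20: PC=7 exec 'MOV B, 2'. After: A=0 B=2 C=1 D=6 ZF=1 PC=8
Step 21: PC=8 exec 'ADD C, 3'. After: A=0 B=2 C=4 D=6 ZF=0 PC=9
Step 22: PC=9 exec 'MOV D, 5'. After: A=0 B=2 C=4 D=5 ZF=0 PC=10
Step 23: PC=10 exec 'ADD C, 4'. After: A=0 B=2 C=8 D=5 ZF=0 PC=11
Step 24: PC=11 exec 'MOV B, 6'. After: A=0 B=6 C=8 D=5 ZF=0 PC=12
Step 25: PC=12 exec 'HALT'. After: A=0 B=6 C=8 D=5 ZF=0 PC=12 HALTED
Total instructions executed: 25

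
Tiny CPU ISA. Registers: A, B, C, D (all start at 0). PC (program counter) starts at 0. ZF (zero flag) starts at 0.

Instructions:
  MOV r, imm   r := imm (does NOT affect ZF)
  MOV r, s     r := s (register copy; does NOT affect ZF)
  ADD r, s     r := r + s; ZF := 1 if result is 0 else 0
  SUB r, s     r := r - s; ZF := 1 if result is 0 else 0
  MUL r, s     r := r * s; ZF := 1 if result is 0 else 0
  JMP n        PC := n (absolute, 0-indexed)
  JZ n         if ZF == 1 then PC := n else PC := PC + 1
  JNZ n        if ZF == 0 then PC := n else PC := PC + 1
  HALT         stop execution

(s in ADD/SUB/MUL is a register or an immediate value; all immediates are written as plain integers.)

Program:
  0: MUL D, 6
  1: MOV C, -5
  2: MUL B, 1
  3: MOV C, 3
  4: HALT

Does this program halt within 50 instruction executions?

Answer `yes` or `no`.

Step 1: PC=0 exec 'MUL D, 6'. After: A=0 B=0 C=0 D=0 ZF=1 PC=1
Step 2: PC=1 exec 'MOV C, -5'. After: A=0 B=0 C=-5 D=0 ZF=1 PC=2
Step 3: PC=2 exec 'MUL B, 1'. After: A=0 B=0 C=-5 D=0 ZF=1 PC=3
Step 4: PC=3 exec 'MOV C, 3'. After: A=0 B=0 C=3 D=0 ZF=1 PC=4
Step 5: PC=4 exec 'HALT'. After: A=0 B=0 C=3 D=0 ZF=1 PC=4 HALTED

Answer: yes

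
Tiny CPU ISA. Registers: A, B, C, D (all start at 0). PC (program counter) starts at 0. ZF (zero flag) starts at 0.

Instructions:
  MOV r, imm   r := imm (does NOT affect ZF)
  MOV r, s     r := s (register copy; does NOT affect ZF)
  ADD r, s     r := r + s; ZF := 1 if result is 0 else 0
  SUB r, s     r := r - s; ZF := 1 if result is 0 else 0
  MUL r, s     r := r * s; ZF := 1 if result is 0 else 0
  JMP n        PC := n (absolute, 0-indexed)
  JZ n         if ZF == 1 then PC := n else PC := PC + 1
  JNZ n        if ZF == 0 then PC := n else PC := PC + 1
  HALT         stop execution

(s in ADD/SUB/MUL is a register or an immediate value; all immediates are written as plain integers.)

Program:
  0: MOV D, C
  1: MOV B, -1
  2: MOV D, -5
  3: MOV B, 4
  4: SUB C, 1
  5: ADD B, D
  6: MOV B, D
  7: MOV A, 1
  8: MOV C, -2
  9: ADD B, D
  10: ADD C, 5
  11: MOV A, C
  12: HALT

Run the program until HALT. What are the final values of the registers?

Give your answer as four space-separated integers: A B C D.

Step 1: PC=0 exec 'MOV D, C'. After: A=0 B=0 C=0 D=0 ZF=0 PC=1
Step 2: PC=1 exec 'MOV B, -1'. After: A=0 B=-1 C=0 D=0 ZF=0 PC=2
Step 3: PC=2 exec 'MOV D, -5'. After: A=0 B=-1 C=0 D=-5 ZF=0 PC=3
Step 4: PC=3 exec 'MOV B, 4'. After: A=0 B=4 C=0 D=-5 ZF=0 PC=4
Step 5: PC=4 exec 'SUB C, 1'. After: A=0 B=4 C=-1 D=-5 ZF=0 PC=5
Step 6: PC=5 exec 'ADD B, D'. After: A=0 B=-1 C=-1 D=-5 ZF=0 PC=6
Step 7: PC=6 exec 'MOV B, D'. After: A=0 B=-5 C=-1 D=-5 ZF=0 PC=7
Step 8: PC=7 exec 'MOV A, 1'. After: A=1 B=-5 C=-1 D=-5 ZF=0 PC=8
Step 9: PC=8 exec 'MOV C, -2'. After: A=1 B=-5 C=-2 D=-5 ZF=0 PC=9
Step 10: PC=9 exec 'ADD B, D'. After: A=1 B=-10 C=-2 D=-5 ZF=0 PC=10
Step 11: PC=10 exec 'ADD C, 5'. After: A=1 B=-10 C=3 D=-5 ZF=0 PC=11
Step 12: PC=11 exec 'MOV A, C'. After: A=3 B=-10 C=3 D=-5 ZF=0 PC=12
Step 13: PC=12 exec 'HALT'. After: A=3 B=-10 C=3 D=-5 ZF=0 PC=12 HALTED

Answer: 3 -10 3 -5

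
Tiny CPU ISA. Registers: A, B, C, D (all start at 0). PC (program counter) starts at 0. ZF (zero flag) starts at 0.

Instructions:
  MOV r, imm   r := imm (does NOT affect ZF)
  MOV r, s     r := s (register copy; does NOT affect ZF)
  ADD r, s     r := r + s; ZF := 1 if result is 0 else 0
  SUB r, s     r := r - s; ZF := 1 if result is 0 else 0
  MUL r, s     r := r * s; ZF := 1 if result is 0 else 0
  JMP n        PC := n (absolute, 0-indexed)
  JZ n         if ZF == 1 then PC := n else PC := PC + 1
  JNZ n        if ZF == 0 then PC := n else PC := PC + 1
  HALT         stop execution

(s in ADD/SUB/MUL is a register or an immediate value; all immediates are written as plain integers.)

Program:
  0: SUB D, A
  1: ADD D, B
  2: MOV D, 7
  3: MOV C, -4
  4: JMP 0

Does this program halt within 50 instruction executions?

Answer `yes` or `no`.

Answer: no

Derivation:
Step 1: PC=0 exec 'SUB D, A'. After: A=0 B=0 C=0 D=0 ZF=1 PC=1
Step 2: PC=1 exec 'ADD D, B'. After: A=0 B=0 C=0 D=0 ZF=1 PC=2
Step 3: PC=2 exec 'MOV D, 7'. After: A=0 B=0 C=0 D=7 ZF=1 PC=3
Step 4: PC=3 exec 'MOV C, -4'. After: A=0 B=0 C=-4 D=7 ZF=1 PC=4
Step 5: PC=4 exec 'JMP 0'. After: A=0 B=0 C=-4 D=7 ZF=1 PC=0
Step 6: PC=0 exec 'SUB D, A'. After: A=0 B=0 C=-4 D=7 ZF=0 PC=1
Step 7: PC=1 exec 'ADD D, B'. After: A=0 B=0 C=-4 D=7 ZF=0 PC=2
Step 8: PC=2 exec 'MOV D, 7'. After: A=0 B=0 C=-4 D=7 ZF=0 PC=3
Step 9: PC=3 exec 'MOV C, -4'. After: A=0 B=0 C=-4 D=7 ZF=0 PC=4
Step 10: PC=4 exec 'JMP 0'. After: A=0 B=0 C=-4 D=7 ZF=0 PC=0
Step 11: PC=0 exec 'SUB D, A'. After: A=0 B=0 C=-4 D=7 ZF=0 PC=1
State after step 11 equals state after step 6: the program is in a cycle of length 5 and will never halt.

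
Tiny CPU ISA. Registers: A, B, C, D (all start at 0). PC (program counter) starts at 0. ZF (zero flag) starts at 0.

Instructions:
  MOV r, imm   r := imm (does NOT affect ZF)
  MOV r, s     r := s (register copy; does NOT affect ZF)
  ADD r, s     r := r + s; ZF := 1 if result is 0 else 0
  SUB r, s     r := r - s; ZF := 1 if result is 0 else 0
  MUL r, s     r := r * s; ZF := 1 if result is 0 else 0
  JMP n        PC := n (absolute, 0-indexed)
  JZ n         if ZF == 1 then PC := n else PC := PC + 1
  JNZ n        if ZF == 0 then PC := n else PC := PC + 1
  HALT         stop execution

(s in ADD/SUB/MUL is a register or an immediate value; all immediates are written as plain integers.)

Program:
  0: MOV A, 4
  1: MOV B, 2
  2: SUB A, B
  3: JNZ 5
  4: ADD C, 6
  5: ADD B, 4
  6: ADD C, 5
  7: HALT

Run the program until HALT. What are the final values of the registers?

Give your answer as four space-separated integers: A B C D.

Step 1: PC=0 exec 'MOV A, 4'. After: A=4 B=0 C=0 D=0 ZF=0 PC=1
Step 2: PC=1 exec 'MOV B, 2'. After: A=4 B=2 C=0 D=0 ZF=0 PC=2
Step 3: PC=2 exec 'SUB A, B'. After: A=2 B=2 C=0 D=0 ZF=0 PC=3
Step 4: PC=3 exec 'JNZ 5'. After: A=2 B=2 C=0 D=0 ZF=0 PC=5
Step 5: PC=5 exec 'ADD B, 4'. After: A=2 B=6 C=0 D=0 ZF=0 PC=6
Step 6: PC=6 exec 'ADD C, 5'. After: A=2 B=6 C=5 D=0 ZF=0 PC=7
Step 7: PC=7 exec 'HALT'. After: A=2 B=6 C=5 D=0 ZF=0 PC=7 HALTED

Answer: 2 6 5 0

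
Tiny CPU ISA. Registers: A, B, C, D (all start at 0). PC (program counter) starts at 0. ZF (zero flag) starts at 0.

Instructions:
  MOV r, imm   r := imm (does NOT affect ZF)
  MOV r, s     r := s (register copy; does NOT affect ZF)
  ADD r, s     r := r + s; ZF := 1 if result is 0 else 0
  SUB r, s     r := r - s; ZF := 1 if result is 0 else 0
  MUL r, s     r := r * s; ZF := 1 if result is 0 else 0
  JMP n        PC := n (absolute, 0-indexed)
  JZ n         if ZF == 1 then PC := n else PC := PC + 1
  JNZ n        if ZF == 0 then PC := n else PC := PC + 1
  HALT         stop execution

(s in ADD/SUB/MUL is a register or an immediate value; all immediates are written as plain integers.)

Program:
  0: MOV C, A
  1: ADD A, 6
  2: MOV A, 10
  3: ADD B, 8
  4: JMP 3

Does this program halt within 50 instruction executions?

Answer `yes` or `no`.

Step 1: PC=0 exec 'MOV C, A'. After: A=0 B=0 C=0 D=0 ZF=0 PC=1
Step 2: PC=1 exec 'ADD A, 6'. After: A=6 B=0 C=0 D=0 ZF=0 PC=2
Step 3: PC=2 exec 'MOV A, 10'. After: A=10 B=0 C=0 D=0 ZF=0 PC=3
Step 4: PC=3 exec 'ADD B, 8'. After: A=10 B=8 C=0 D=0 ZF=0 PC=4
Step 5: PC=4 exec 'JMP 3'. After: A=10 B=8 C=0 D=0 ZF=0 PC=3
Step 6: PC=3 exec 'ADD B, 8'. After: A=10 B=16 C=0 D=0 ZF=0 PC=4
Step 7: PC=4 exec 'JMP 3'. After: A=10 B=16 C=0 D=0 ZF=0 PC=3
Step 8: PC=3 exec 'ADD B, 8'. After: A=10 B=24 C=0 D=0 ZF=0 PC=4
Step 9: PC=4 exec 'JMP 3'. After: A=10 B=24 C=0 D=0 ZF=0 PC=3
Step 10: PC=3 exec 'ADD B, 8'. After: A=10 B=32 C=0 D=0 ZF=0 PC=4
Step 11: PC=4 exec 'JMP 3'. After: A=10 B=32 C=0 D=0 ZF=0 PC=3
Step 12: PC=3 exec 'ADD B, 8'. After: A=10 B=40 C=0 D=0 ZF=0 PC=4
Step 13: PC=4 exec 'JMP 3'. After: A=10 B=40 C=0 D=0 ZF=0 PC=3
Step 14: PC=3 exec 'ADD B, 8'. After: A=10 B=48 C=0 D=0 ZF=0 PC=4
Step 15: PC=4 exec 'JMP 3'. After: A=10 B=48 C=0 D=0 ZF=0 PC=3
After 50 steps: not halted. PC revisits the same instructions with no path to HALT; will never halt.

Answer: no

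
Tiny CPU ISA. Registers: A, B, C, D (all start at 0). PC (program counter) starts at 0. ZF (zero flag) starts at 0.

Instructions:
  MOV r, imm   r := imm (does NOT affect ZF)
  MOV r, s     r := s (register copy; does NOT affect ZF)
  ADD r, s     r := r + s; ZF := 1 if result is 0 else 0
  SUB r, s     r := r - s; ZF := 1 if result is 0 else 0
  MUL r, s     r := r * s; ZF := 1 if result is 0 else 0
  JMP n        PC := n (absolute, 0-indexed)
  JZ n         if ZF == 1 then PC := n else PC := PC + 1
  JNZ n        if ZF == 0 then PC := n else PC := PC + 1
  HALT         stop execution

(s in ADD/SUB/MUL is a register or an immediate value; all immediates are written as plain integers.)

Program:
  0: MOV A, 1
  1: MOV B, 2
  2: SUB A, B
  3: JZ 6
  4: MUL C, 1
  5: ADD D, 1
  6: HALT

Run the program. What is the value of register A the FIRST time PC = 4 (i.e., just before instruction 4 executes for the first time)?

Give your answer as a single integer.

Step 1: PC=0 exec 'MOV A, 1'. After: A=1 B=0 C=0 D=0 ZF=0 PC=1
Step 2: PC=1 exec 'MOV B, 2'. After: A=1 B=2 C=0 D=0 ZF=0 PC=2
Step 3: PC=2 exec 'SUB A, B'. After: A=-1 B=2 C=0 D=0 ZF=0 PC=3
Step 4: PC=3 exec 'JZ 6'. After: A=-1 B=2 C=0 D=0 ZF=0 PC=4
First time PC=4: A=-1

-1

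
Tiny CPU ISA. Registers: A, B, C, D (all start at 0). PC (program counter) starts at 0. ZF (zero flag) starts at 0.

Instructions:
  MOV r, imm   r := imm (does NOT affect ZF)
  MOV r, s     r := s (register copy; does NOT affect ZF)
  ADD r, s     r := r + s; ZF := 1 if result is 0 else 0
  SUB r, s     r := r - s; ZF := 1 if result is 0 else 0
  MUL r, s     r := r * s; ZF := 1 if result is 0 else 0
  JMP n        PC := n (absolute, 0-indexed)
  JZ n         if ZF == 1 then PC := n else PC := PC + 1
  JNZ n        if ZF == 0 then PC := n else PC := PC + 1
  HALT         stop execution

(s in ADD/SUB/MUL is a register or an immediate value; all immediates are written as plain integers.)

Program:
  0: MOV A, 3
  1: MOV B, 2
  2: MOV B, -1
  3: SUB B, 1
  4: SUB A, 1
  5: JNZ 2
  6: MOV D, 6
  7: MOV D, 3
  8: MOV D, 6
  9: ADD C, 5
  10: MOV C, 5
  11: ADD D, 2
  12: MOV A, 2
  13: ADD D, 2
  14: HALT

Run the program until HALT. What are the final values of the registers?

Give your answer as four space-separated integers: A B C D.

Step 1: PC=0 exec 'MOV A, 3'. After: A=3 B=0 C=0 D=0 ZF=0 PC=1
Step 2: PC=1 exec 'MOV B, 2'. After: A=3 B=2 C=0 D=0 ZF=0 PC=2
Step 3: PC=2 exec 'MOV B, -1'. After: A=3 B=-1 C=0 D=0 ZF=0 PC=3
Step 4: PC=3 exec 'SUB B, 1'. After: A=3 B=-2 C=0 D=0 ZF=0 PC=4
Step 5: PC=4 exec 'SUB A, 1'. After: A=2 B=-2 C=0 D=0 ZF=0 PC=5
Step 6: PC=5 exec 'JNZ 2'. After: A=2 B=-2 C=0 D=0 ZF=0 PC=2
Step 7: PC=2 exec 'MOV B, -1'. After: A=2 B=-1 C=0 D=0 ZF=0 PC=3
Step 8: PC=3 exec 'SUB B, 1'. After: A=2 B=-2 C=0 D=0 ZF=0 PC=4
Step 9: PC=4 exec 'SUB A, 1'. After: A=1 B=-2 C=0 D=0 ZF=0 PC=5
Step 10: PC=5 exec 'JNZ 2'. After: A=1 B=-2 C=0 D=0 ZF=0 PC=2
Step 11: PC=2 exec 'MOV B, -1'. After: A=1 B=-1 C=0 D=0 ZF=0 PC=3
Step 12: PC=3 exec 'SUB B, 1'. After: A=1 B=-2 C=0 D=0 ZF=0 PC=4
Step 13: PC=4 exec 'SUB A, 1'. After: A=0 B=-2 C=0 D=0 ZF=1 PC=5
Step 14: PC=5 exec 'JNZ 2'. After: A=0 B=-2 C=0 D=0 ZF=1 PC=6
Step 15: PC=6 exec 'MOV D, 6'. After: A=0 B=-2 C=0 D=6 ZF=1 PC=7
Step 16: PC=7 exec 'MOV D, 3'. After: A=0 B=-2 C=0 D=3 ZF=1 PC=8
Step 17: PC=8 exec 'MOV D, 6'. After: A=0 B=-2 C=0 D=6 ZF=1 PC=9
Step 18: PC=9 exec 'ADD C, 5'. After: A=0 B=-2 C=5 D=6 ZF=0 PC=10
Step 19: PC=10 exec 'MOV C, 5'. After: A=0 B=-2 C=5 D=6 ZF=0 PC=11
Step 20: PC=11 exec 'ADD D, 2'. After: A=0 B=-2 C=5 D=8 ZF=0 PC=12
Step 21: PC=12 exec 'MOV A, 2'. After: A=2 B=-2 C=5 D=8 ZF=0 PC=13
Step 22: PC=13 exec 'ADD D, 2'. After: A=2 B=-2 C=5 D=10 ZF=0 PC=14
Step 23: PC=14 exec 'HALT'. After: A=2 B=-2 C=5 D=10 ZF=0 PC=14 HALTED

Answer: 2 -2 5 10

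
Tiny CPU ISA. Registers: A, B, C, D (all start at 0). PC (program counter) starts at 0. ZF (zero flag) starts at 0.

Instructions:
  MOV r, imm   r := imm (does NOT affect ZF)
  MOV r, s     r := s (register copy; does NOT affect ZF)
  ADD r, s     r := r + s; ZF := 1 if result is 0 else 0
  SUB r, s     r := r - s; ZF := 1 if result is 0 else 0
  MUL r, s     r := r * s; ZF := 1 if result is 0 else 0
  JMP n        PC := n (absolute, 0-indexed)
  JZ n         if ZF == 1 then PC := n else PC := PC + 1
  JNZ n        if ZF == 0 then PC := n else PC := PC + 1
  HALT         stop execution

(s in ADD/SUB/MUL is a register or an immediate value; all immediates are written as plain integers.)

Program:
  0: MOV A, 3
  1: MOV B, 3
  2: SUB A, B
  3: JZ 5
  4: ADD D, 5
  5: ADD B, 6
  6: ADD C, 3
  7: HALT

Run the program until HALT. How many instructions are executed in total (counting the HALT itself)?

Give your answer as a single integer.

Answer: 7

Derivation:
Step 1: PC=0 exec 'MOV A, 3'. After: A=3 B=0 C=0 D=0 ZF=0 PC=1
Step 2: PC=1 exec 'MOV B, 3'. After: A=3 B=3 C=0 D=0 ZF=0 PC=2
Step 3: PC=2 exec 'SUB A, B'. After: A=0 B=3 C=0 D=0 ZF=1 PC=3
Step 4: PC=3 exec 'JZ 5'. After: A=0 B=3 C=0 D=0 ZF=1 PC=5
Step 5: PC=5 exec 'ADD B, 6'. After: A=0 B=9 C=0 D=0 ZF=0 PC=6
Step 6: PC=6 exec 'ADD C, 3'. After: A=0 B=9 C=3 D=0 ZF=0 PC=7
Step 7: PC=7 exec 'HALT'. After: A=0 B=9 C=3 D=0 ZF=0 PC=7 HALTED
Total instructions executed: 7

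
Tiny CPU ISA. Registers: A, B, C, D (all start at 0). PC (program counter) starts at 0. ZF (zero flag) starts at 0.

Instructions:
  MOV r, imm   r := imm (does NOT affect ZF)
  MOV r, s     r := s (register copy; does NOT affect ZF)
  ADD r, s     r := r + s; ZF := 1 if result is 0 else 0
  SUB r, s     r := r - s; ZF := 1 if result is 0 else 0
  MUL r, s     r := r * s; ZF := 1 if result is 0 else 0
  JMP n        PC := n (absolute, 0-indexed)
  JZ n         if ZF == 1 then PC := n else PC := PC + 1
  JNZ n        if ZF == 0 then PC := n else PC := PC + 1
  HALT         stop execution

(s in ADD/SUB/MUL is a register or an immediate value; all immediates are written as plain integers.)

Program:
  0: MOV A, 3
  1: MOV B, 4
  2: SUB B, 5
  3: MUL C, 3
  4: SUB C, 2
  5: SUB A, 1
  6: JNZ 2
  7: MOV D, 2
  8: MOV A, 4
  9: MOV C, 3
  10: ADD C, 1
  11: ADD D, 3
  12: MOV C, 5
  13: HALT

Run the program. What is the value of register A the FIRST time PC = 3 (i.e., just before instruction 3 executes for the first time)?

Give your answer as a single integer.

Step 1: PC=0 exec 'MOV A, 3'. After: A=3 B=0 C=0 D=0 ZF=0 PC=1
Step 2: PC=1 exec 'MOV B, 4'. After: A=3 B=4 C=0 D=0 ZF=0 PC=2
Step 3: PC=2 exec 'SUB B, 5'. After: A=3 B=-1 C=0 D=0 ZF=0 PC=3
First time PC=3: A=3

3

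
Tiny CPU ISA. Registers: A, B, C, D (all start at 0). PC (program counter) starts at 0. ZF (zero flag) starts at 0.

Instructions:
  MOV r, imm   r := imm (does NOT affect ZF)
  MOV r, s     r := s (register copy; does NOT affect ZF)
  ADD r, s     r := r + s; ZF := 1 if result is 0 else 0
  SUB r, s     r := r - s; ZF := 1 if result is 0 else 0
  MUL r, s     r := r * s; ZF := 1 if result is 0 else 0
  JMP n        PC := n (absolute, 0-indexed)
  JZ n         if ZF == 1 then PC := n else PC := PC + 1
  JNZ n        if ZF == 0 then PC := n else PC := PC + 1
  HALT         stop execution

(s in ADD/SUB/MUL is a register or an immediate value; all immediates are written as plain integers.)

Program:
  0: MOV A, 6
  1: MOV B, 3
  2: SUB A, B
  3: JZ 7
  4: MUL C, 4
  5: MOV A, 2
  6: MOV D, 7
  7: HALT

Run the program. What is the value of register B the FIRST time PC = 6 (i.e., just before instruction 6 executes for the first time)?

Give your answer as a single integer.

Step 1: PC=0 exec 'MOV A, 6'. After: A=6 B=0 C=0 D=0 ZF=0 PC=1
Step 2: PC=1 exec 'MOV B, 3'. After: A=6 B=3 C=0 D=0 ZF=0 PC=2
Step 3: PC=2 exec 'SUB A, B'. After: A=3 B=3 C=0 D=0 ZF=0 PC=3
Step 4: PC=3 exec 'JZ 7'. After: A=3 B=3 C=0 D=0 ZF=0 PC=4
Step 5: PC=4 exec 'MUL C, 4'. After: A=3 B=3 C=0 D=0 ZF=1 PC=5
Step 6: PC=5 exec 'MOV A, 2'. After: A=2 B=3 C=0 D=0 ZF=1 PC=6
First time PC=6: B=3

3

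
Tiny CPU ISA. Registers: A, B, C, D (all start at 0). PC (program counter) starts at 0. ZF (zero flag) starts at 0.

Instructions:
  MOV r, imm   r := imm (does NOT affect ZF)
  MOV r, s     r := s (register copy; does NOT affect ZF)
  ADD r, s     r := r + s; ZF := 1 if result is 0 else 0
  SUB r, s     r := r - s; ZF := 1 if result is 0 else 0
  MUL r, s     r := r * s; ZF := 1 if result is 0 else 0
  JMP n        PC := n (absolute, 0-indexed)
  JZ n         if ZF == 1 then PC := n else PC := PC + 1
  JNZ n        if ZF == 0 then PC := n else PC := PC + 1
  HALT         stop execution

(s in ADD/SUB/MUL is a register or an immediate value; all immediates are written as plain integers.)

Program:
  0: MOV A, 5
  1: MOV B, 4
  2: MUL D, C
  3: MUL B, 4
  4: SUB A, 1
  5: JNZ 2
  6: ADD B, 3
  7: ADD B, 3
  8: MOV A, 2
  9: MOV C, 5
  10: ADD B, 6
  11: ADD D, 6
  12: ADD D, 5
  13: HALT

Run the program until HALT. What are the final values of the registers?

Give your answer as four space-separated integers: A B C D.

Answer: 2 4108 5 11

Derivation:
Step 1: PC=0 exec 'MOV A, 5'. After: A=5 B=0 C=0 D=0 ZF=0 PC=1
Step 2: PC=1 exec 'MOV B, 4'. After: A=5 B=4 C=0 D=0 ZF=0 PC=2
Step 3: PC=2 exec 'MUL D, C'. After: A=5 B=4 C=0 D=0 ZF=1 PC=3
Step 4: PC=3 exec 'MUL B, 4'. After: A=5 B=16 C=0 D=0 ZF=0 PC=4
Step 5: PC=4 exec 'SUB A, 1'. After: A=4 B=16 C=0 D=0 ZF=0 PC=5
Step 6: PC=5 exec 'JNZ 2'. After: A=4 B=16 C=0 D=0 ZF=0 PC=2
Step 7: PC=2 exec 'MUL D, C'. After: A=4 B=16 C=0 D=0 ZF=1 PC=3
Step 8: PC=3 exec 'MUL B, 4'. After: A=4 B=64 C=0 D=0 ZF=0 PC=4
Step 9: PC=4 exec 'SUB A, 1'. After: A=3 B=64 C=0 D=0 ZF=0 PC=5
Step 10: PC=5 exec 'JNZ 2'. After: A=3 B=64 C=0 D=0 ZF=0 PC=2
Step 11: PC=2 exec 'MUL D, C'. After: A=3 B=64 C=0 D=0 ZF=1 PC=3
Step 12: PC=3 exec 'MUL B, 4'. After: A=3 B=256 C=0 D=0 ZF=0 PC=4
Step 13: PC=4 exec 'SUB A, 1'. After: A=2 B=256 C=0 D=0 ZF=0 PC=5
Step 14: PC=5 exec 'JNZ 2'. After: A=2 B=256 C=0 D=0 ZF=0 PC=2
Step 15: PC=2 exec 'MUL D, C'. After: A=2 B=256 C=0 D=0 ZF=1 PC=3
Step 16: PC=3 exec 'MUL B, 4'. After: A=2 B=1024 C=0 D=0 ZF=0 PC=4
Step 17: PC=4 exec 'SUB A, 1'. After: A=1 B=1024 C=0 D=0 ZF=0 PC=5
Step 18: PC=5 exec 'JNZ 2'. After: A=1 B=1024 C=0 D=0 ZF=0 PC=2
Step 19: PC=2 exec 'MUL D, C'. After: A=1 B=1024 C=0 D=0 ZF=1 PC=3
Step 20: PC=3 exec 'MUL B, 4'. After: A=1 B=4096 C=0 D=0 ZF=0 PC=4
Step 21: PC=4 exec 'SUB A, 1'. After: A=0 B=4096 C=0 D=0 ZF=1 PC=5
Step 22: PC=5 exec 'JNZ 2'. After: A=0 B=4096 C=0 D=0 ZF=1 PC=6
Step 23: PC=6 exec 'ADD B, 3'. After: A=0 B=4099 C=0 D=0 ZF=0 PC=7
Step 24: PC=7 exec 'ADD B, 3'. After: A=0 B=4102 C=0 D=0 ZF=0 PC=8
Step 25: PC=8 exec 'MOV A, 2'. After: A=2 B=4102 C=0 D=0 ZF=0 PC=9
Step 26: PC=9 exec 'MOV C, 5'. After: A=2 B=4102 C=5 D=0 ZF=0 PC=10
Step 27: PC=10 exec 'ADD B, 6'. After: A=2 B=4108 C=5 D=0 ZF=0 PC=11
Step 28: PC=11 exec 'ADD D, 6'. After: A=2 B=4108 C=5 D=6 ZF=0 PC=12
Step 29: PC=12 exec 'ADD D, 5'. After: A=2 B=4108 C=5 D=11 ZF=0 PC=13
Step 30: PC=13 exec 'HALT'. After: A=2 B=4108 C=5 D=11 ZF=0 PC=13 HALTED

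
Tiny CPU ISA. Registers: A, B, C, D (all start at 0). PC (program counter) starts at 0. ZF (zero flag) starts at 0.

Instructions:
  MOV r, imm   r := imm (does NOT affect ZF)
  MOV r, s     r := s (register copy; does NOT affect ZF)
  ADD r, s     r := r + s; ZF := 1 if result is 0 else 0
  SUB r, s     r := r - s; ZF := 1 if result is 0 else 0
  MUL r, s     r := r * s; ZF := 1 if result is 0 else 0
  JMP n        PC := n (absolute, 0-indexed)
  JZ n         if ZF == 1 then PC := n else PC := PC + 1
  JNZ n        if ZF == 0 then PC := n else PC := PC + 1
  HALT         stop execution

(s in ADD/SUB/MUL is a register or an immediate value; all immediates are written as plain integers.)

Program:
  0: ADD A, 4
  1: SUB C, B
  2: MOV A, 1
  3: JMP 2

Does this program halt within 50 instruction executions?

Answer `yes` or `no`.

Answer: no

Derivation:
Step 1: PC=0 exec 'ADD A, 4'. After: A=4 B=0 C=0 D=0 ZF=0 PC=1
Step 2: PC=1 exec 'SUB C, B'. After: A=4 B=0 C=0 D=0 ZF=1 PC=2
Step 3: PC=2 exec 'MOV A, 1'. After: A=1 B=0 C=0 D=0 ZF=1 PC=3
Step 4: PC=3 exec 'JMP 2'. After: A=1 B=0 C=0 D=0 ZF=1 PC=2
Step 5: PC=2 exec 'MOV A, 1'. After: A=1 B=0 C=0 D=0 ZF=1 PC=3
State after step 5 equals state after step 3: the program is in a cycle of length 2 and will never halt.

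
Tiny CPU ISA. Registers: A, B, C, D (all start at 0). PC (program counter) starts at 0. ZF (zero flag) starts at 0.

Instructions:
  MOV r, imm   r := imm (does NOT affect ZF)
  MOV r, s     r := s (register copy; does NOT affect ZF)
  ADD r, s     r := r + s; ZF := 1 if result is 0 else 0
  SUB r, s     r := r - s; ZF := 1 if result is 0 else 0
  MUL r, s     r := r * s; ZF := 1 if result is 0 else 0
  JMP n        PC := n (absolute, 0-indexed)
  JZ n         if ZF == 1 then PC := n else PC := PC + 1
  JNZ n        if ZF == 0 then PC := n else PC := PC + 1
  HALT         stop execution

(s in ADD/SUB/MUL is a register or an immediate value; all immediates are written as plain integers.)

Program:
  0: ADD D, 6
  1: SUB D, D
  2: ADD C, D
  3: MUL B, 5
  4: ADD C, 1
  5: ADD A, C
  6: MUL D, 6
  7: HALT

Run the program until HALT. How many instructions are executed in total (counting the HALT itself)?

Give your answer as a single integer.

Answer: 8

Derivation:
Step 1: PC=0 exec 'ADD D, 6'. After: A=0 B=0 C=0 D=6 ZF=0 PC=1
Step 2: PC=1 exec 'SUB D, D'. After: A=0 B=0 C=0 D=0 ZF=1 PC=2
Step 3: PC=2 exec 'ADD C, D'. After: A=0 B=0 C=0 D=0 ZF=1 PC=3
Step 4: PC=3 exec 'MUL B, 5'. After: A=0 B=0 C=0 D=0 ZF=1 PC=4
Step 5: PC=4 exec 'ADD C, 1'. After: A=0 B=0 C=1 D=0 ZF=0 PC=5
Step 6: PC=5 exec 'ADD A, C'. After: A=1 B=0 C=1 D=0 ZF=0 PC=6
Step 7: PC=6 exec 'MUL D, 6'. After: A=1 B=0 C=1 D=0 ZF=1 PC=7
Step 8: PC=7 exec 'HALT'. After: A=1 B=0 C=1 D=0 ZF=1 PC=7 HALTED
Total instructions executed: 8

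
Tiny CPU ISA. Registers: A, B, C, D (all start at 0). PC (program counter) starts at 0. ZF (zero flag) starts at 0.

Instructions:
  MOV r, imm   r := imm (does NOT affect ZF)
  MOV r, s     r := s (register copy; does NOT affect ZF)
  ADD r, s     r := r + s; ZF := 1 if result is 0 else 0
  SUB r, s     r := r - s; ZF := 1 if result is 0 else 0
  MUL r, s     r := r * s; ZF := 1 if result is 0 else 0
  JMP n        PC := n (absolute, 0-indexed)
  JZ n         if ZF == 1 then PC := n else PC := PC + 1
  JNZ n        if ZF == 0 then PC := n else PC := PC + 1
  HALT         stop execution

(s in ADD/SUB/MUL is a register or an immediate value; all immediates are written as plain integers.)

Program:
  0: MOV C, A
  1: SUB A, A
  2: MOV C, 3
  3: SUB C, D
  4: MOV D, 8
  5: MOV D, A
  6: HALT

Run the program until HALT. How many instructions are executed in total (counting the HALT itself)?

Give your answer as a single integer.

Answer: 7

Derivation:
Step 1: PC=0 exec 'MOV C, A'. After: A=0 B=0 C=0 D=0 ZF=0 PC=1
Step 2: PC=1 exec 'SUB A, A'. After: A=0 B=0 C=0 D=0 ZF=1 PC=2
Step 3: PC=2 exec 'MOV C, 3'. After: A=0 B=0 C=3 D=0 ZF=1 PC=3
Step 4: PC=3 exec 'SUB C, D'. After: A=0 B=0 C=3 D=0 ZF=0 PC=4
Step 5: PC=4 exec 'MOV D, 8'. After: A=0 B=0 C=3 D=8 ZF=0 PC=5
Step 6: PC=5 exec 'MOV D, A'. After: A=0 B=0 C=3 D=0 ZF=0 PC=6
Step 7: PC=6 exec 'HALT'. After: A=0 B=0 C=3 D=0 ZF=0 PC=6 HALTED
Total instructions executed: 7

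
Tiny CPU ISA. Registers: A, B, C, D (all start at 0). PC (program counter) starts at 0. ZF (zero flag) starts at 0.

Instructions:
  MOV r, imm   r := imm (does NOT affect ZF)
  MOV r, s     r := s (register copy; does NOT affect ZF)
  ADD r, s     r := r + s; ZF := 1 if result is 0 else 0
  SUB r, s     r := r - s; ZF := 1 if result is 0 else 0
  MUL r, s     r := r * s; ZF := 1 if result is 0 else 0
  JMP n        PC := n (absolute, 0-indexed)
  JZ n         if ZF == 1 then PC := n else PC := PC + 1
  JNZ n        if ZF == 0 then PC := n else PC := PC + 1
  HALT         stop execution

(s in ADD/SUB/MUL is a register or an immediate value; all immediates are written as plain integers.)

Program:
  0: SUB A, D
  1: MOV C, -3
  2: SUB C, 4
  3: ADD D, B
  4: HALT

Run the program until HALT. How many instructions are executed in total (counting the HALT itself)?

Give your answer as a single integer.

Step 1: PC=0 exec 'SUB A, D'. After: A=0 B=0 C=0 D=0 ZF=1 PC=1
Step 2: PC=1 exec 'MOV C, -3'. After: A=0 B=0 C=-3 D=0 ZF=1 PC=2
Step 3: PC=2 exec 'SUB C, 4'. After: A=0 B=0 C=-7 D=0 ZF=0 PC=3
Step 4: PC=3 exec 'ADD D, B'. After: A=0 B=0 C=-7 D=0 ZF=1 PC=4
Step 5: PC=4 exec 'HALT'. After: A=0 B=0 C=-7 D=0 ZF=1 PC=4 HALTED
Total instructions executed: 5

Answer: 5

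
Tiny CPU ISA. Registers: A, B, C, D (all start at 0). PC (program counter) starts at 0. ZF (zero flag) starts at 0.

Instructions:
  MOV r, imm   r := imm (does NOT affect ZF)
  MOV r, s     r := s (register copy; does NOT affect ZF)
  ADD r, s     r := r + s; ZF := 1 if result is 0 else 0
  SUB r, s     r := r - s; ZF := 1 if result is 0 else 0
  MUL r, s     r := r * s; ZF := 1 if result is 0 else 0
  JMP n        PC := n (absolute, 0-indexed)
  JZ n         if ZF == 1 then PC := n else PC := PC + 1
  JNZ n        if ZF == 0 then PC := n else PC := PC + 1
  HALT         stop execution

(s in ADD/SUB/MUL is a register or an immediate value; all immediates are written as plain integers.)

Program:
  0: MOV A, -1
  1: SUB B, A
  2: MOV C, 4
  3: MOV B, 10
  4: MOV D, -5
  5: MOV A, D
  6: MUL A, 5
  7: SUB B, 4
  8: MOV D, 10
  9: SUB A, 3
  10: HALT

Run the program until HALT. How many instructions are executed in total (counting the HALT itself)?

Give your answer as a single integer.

Answer: 11

Derivation:
Step 1: PC=0 exec 'MOV A, -1'. After: A=-1 B=0 C=0 D=0 ZF=0 PC=1
Step 2: PC=1 exec 'SUB B, A'. After: A=-1 B=1 C=0 D=0 ZF=0 PC=2
Step 3: PC=2 exec 'MOV C, 4'. After: A=-1 B=1 C=4 D=0 ZF=0 PC=3
Step 4: PC=3 exec 'MOV B, 10'. After: A=-1 B=10 C=4 D=0 ZF=0 PC=4
Step 5: PC=4 exec 'MOV D, -5'. After: A=-1 B=10 C=4 D=-5 ZF=0 PC=5
Step 6: PC=5 exec 'MOV A, D'. After: A=-5 B=10 C=4 D=-5 ZF=0 PC=6
Step 7: PC=6 exec 'MUL A, 5'. After: A=-25 B=10 C=4 D=-5 ZF=0 PC=7
Step 8: PC=7 exec 'SUB B, 4'. After: A=-25 B=6 C=4 D=-5 ZF=0 PC=8
Step 9: PC=8 exec 'MOV D, 10'. After: A=-25 B=6 C=4 D=10 ZF=0 PC=9
Step 10: PC=9 exec 'SUB A, 3'. After: A=-28 B=6 C=4 D=10 ZF=0 PC=10
Step 11: PC=10 exec 'HALT'. After: A=-28 B=6 C=4 D=10 ZF=0 PC=10 HALTED
Total instructions executed: 11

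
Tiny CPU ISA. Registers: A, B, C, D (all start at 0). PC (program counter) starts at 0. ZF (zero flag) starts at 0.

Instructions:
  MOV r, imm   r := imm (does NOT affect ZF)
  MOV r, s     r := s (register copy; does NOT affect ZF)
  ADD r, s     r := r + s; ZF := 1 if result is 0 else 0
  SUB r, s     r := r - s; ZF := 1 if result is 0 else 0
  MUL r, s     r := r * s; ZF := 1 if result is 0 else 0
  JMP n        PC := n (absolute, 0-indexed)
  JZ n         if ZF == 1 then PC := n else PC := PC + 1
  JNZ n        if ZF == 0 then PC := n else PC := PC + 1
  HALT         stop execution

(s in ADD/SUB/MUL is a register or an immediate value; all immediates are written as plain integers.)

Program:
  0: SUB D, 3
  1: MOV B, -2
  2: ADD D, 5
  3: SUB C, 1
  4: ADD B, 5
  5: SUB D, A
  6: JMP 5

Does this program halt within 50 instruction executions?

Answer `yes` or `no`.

Answer: no

Derivation:
Step 1: PC=0 exec 'SUB D, 3'. After: A=0 B=0 C=0 D=-3 ZF=0 PC=1
Step 2: PC=1 exec 'MOV B, -2'. After: A=0 B=-2 C=0 D=-3 ZF=0 PC=2
Step 3: PC=2 exec 'ADD D, 5'. After: A=0 B=-2 C=0 D=2 ZF=0 PC=3
Step 4: PC=3 exec 'SUB C, 1'. After: A=0 B=-2 C=-1 D=2 ZF=0 PC=4
Step 5: PC=4 exec 'ADD B, 5'. After: A=0 B=3 C=-1 D=2 ZF=0 PC=5
Step 6: PC=5 exec 'SUB D, A'. After: A=0 B=3 C=-1 D=2 ZF=0 PC=6
Step 7: PC=6 exec 'JMP 5'. After: A=0 B=3 C=-1 D=2 ZF=0 PC=5
State after step 7 equals state after step 5: the program is in a cycle of length 2 and will never halt.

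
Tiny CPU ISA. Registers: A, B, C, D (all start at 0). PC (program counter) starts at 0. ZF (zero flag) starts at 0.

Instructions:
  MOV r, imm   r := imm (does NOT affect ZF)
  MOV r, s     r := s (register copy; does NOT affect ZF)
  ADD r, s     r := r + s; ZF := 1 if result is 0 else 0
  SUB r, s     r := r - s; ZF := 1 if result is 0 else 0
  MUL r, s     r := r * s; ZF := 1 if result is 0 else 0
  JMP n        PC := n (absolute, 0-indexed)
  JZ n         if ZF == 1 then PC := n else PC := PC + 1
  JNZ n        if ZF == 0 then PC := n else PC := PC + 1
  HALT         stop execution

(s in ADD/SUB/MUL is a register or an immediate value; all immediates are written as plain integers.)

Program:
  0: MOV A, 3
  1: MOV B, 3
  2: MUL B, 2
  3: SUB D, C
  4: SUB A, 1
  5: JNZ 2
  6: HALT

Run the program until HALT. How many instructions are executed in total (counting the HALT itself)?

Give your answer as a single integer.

Answer: 15

Derivation:
Step 1: PC=0 exec 'MOV A, 3'. After: A=3 B=0 C=0 D=0 ZF=0 PC=1
Step 2: PC=1 exec 'MOV B, 3'. After: A=3 B=3 C=0 D=0 ZF=0 PC=2
Step 3: PC=2 exec 'MUL B, 2'. After: A=3 B=6 C=0 D=0 ZF=0 PC=3
Step 4: PC=3 exec 'SUB D, C'. After: A=3 B=6 C=0 D=0 ZF=1 PC=4
Step 5: PC=4 exec 'SUB A, 1'. After: A=2 B=6 C=0 D=0 ZF=0 PC=5
Step 6: PC=5 exec 'JNZ 2'. After: A=2 B=6 C=0 D=0 ZF=0 PC=2
Step 7: PC=2 exec 'MUL B, 2'. After: A=2 B=12 C=0 D=0 ZF=0 PC=3
Step 8: PC=3 exec 'SUB D, C'. After: A=2 B=12 C=0 D=0 ZF=1 PC=4
Step 9: PC=4 exec 'SUB A, 1'. After: A=1 B=12 C=0 D=0 ZF=0 PC=5
Step 10: PC=5 exec 'JNZ 2'. After: A=1 B=12 C=0 D=0 ZF=0 PC=2
Step 11: PC=2 exec 'MUL B, 2'. After: A=1 B=24 C=0 D=0 ZF=0 PC=3
Step 12: PC=3 exec 'SUB D, C'. After: A=1 B=24 C=0 D=0 ZF=1 PC=4
Step 13: PC=4 exec 'SUB A, 1'. After: A=0 B=24 C=0 D=0 ZF=1 PC=5
Step 14: PC=5 exec 'JNZ 2'. After: A=0 B=24 C=0 D=0 ZF=1 PC=6
Step 15: PC=6 exec 'HALT'. After: A=0 B=24 C=0 D=0 ZF=1 PC=6 HALTED
Total instructions executed: 15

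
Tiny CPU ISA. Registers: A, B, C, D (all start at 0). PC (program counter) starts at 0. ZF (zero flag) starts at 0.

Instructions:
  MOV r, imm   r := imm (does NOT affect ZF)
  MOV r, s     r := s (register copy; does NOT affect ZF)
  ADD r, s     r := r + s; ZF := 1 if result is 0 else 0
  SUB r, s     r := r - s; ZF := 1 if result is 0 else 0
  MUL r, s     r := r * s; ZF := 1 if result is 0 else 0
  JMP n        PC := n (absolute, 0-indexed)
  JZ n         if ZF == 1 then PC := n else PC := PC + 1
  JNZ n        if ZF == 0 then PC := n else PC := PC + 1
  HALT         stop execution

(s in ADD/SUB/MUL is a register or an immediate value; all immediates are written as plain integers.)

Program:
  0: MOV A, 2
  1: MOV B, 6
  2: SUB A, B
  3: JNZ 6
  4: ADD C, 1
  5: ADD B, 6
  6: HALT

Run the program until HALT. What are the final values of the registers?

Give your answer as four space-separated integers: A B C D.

Answer: -4 6 0 0

Derivation:
Step 1: PC=0 exec 'MOV A, 2'. After: A=2 B=0 C=0 D=0 ZF=0 PC=1
Step 2: PC=1 exec 'MOV B, 6'. After: A=2 B=6 C=0 D=0 ZF=0 PC=2
Step 3: PC=2 exec 'SUB A, B'. After: A=-4 B=6 C=0 D=0 ZF=0 PC=3
Step 4: PC=3 exec 'JNZ 6'. After: A=-4 B=6 C=0 D=0 ZF=0 PC=6
Step 5: PC=6 exec 'HALT'. After: A=-4 B=6 C=0 D=0 ZF=0 PC=6 HALTED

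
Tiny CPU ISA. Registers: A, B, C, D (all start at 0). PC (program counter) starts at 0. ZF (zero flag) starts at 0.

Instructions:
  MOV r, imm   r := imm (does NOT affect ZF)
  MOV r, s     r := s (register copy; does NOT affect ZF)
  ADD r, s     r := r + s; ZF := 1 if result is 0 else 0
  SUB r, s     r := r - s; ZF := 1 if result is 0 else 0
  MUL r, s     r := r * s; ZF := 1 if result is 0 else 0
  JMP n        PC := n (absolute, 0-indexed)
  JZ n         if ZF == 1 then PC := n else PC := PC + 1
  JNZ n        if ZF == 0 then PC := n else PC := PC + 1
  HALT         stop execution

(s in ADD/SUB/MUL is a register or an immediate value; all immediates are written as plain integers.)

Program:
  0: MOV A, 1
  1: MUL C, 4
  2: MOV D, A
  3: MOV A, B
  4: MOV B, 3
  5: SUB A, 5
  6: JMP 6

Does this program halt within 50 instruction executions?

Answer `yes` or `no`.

Answer: no

Derivation:
Step 1: PC=0 exec 'MOV A, 1'. After: A=1 B=0 C=0 D=0 ZF=0 PC=1
Step 2: PC=1 exec 'MUL C, 4'. After: A=1 B=0 C=0 D=0 ZF=1 PC=2
Step 3: PC=2 exec 'MOV D, A'. After: A=1 B=0 C=0 D=1 ZF=1 PC=3
Step 4: PC=3 exec 'MOV A, B'. After: A=0 B=0 C=0 D=1 ZF=1 PC=4
Step 5: PC=4 exec 'MOV B, 3'. After: A=0 B=3 C=0 D=1 ZF=1 PC=5
Step 6: PC=5 exec 'SUB A, 5'. After: A=-5 B=3 C=0 D=1 ZF=0 PC=6
Step 7: PC=6 exec 'JMP 6'. After: A=-5 B=3 C=0 D=1 ZF=0 PC=6
State after step 7 equals state after step 6: the program is in a cycle of length 1 and will never halt.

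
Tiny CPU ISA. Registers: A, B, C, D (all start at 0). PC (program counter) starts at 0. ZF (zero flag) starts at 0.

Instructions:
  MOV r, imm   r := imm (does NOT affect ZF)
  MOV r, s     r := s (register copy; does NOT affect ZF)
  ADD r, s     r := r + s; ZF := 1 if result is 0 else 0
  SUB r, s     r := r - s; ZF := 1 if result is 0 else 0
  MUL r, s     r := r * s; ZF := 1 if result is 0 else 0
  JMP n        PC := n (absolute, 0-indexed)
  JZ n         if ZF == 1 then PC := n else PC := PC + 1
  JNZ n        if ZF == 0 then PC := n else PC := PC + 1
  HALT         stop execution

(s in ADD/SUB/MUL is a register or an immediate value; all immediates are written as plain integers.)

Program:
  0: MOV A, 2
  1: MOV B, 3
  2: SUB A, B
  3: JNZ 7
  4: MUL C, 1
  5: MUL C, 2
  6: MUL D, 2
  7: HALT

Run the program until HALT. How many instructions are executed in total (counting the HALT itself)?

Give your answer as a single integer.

Step 1: PC=0 exec 'MOV A, 2'. After: A=2 B=0 C=0 D=0 ZF=0 PC=1
Step 2: PC=1 exec 'MOV B, 3'. After: A=2 B=3 C=0 D=0 ZF=0 PC=2
Step 3: PC=2 exec 'SUB A, B'. After: A=-1 B=3 C=0 D=0 ZF=0 PC=3
Step 4: PC=3 exec 'JNZ 7'. After: A=-1 B=3 C=0 D=0 ZF=0 PC=7
Step 5: PC=7 exec 'HALT'. After: A=-1 B=3 C=0 D=0 ZF=0 PC=7 HALTED
Total instructions executed: 5

Answer: 5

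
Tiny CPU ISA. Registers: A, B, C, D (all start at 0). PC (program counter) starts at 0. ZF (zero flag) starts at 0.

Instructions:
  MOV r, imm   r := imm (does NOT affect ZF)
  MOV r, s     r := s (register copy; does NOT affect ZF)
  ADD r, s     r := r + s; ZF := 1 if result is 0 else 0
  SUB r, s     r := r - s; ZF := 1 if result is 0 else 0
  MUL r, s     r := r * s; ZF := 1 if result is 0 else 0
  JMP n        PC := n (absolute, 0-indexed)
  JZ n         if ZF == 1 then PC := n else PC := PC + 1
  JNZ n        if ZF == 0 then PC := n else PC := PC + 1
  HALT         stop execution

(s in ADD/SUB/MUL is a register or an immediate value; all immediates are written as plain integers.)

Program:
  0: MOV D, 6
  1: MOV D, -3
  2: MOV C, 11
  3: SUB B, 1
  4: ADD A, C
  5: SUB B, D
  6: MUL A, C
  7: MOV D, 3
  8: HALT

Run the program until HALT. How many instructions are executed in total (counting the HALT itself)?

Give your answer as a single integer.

Answer: 9

Derivation:
Step 1: PC=0 exec 'MOV D, 6'. After: A=0 B=0 C=0 D=6 ZF=0 PC=1
Step 2: PC=1 exec 'MOV D, -3'. After: A=0 B=0 C=0 D=-3 ZF=0 PC=2
Step 3: PC=2 exec 'MOV C, 11'. After: A=0 B=0 C=11 D=-3 ZF=0 PC=3
Step 4: PC=3 exec 'SUB B, 1'. After: A=0 B=-1 C=11 D=-3 ZF=0 PC=4
Step 5: PC=4 exec 'ADD A, C'. After: A=11 B=-1 C=11 D=-3 ZF=0 PC=5
Step 6: PC=5 exec 'SUB B, D'. After: A=11 B=2 C=11 D=-3 ZF=0 PC=6
Step 7: PC=6 exec 'MUL A, C'. After: A=121 B=2 C=11 D=-3 ZF=0 PC=7
Step 8: PC=7 exec 'MOV D, 3'. After: A=121 B=2 C=11 D=3 ZF=0 PC=8
Step 9: PC=8 exec 'HALT'. After: A=121 B=2 C=11 D=3 ZF=0 PC=8 HALTED
Total instructions executed: 9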